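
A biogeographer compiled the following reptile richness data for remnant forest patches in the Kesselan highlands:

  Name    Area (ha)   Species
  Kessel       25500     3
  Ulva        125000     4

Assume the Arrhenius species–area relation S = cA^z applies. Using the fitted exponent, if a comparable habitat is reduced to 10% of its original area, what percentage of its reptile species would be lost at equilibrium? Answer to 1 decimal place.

34.1%

z = ln(4/3) / ln(125000/25500) = 0.2877 / 1.5896 = 0.1810
S_new/S_old = (A_new/A_old)^z = 0.1^0.1810 = exp(0.1810 × -2.3026) = 0.6592
Fraction lost = 1 − 0.6592 = 0.3408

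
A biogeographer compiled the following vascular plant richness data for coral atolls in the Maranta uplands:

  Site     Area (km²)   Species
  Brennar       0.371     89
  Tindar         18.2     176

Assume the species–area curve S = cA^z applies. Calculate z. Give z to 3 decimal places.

0.175

Taking logs: ln S = ln c + z ln A, so z = (ln S₂ − ln S₁)/(ln A₂ − ln A₁).
z = ln(176/89) / ln(18.2/0.371) = ln(1.978) / ln(49.06) = 0.6818 / 3.8930 = 0.1751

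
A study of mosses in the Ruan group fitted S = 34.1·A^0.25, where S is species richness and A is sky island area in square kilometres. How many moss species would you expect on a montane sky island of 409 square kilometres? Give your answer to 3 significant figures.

153

S = 34.1 × 409^0.25
ln S = ln 34.1 + 0.25 × ln 409 = 3.5293 + 0.25 × 6.0137 = 5.0327
S = e^5.0327 ≈ 153.4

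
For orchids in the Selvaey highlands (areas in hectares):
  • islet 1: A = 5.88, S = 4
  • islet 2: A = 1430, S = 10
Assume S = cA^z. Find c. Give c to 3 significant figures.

2.98

z = ln(S₂/S₁) / ln(A₂/A₁) = ln(10/4) / ln(1430/5.88) = 0.9163 / 5.4939 = 0.1668
c = S₁ / A₁^z = 4 / 5.88^0.1668 = 4 / 1.344 = 2.977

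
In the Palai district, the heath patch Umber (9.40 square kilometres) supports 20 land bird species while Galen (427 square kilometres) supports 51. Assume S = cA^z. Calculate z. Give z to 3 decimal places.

0.245

Taking logs: ln S = ln c + z ln A, so z = (ln S₂ − ln S₁)/(ln A₂ − ln A₁).
z = ln(51/20) / ln(427/9.4) = ln(2.55) / ln(45.43) = 0.9361 / 3.8161 = 0.2453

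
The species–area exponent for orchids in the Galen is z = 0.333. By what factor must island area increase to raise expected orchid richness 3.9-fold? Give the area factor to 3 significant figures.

59.6

(A₂/A₁)^0.333 = 3.9, so A₂/A₁ = 3.9^(1/0.333) = 3.9^3.003
ln(A₂/A₁) = ln 3.9 / 0.333 = 1.3610 / 0.333 = 4.0870
A₂/A₁ = e^4.0870 ≈ 59.56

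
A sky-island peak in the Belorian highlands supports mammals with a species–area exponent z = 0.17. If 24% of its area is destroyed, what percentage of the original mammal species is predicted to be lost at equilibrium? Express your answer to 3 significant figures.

S_new/S_old = (A_new/A_old)^z = 0.76^0.17
= exp(0.17 × ln 0.76) = exp(0.17 × -0.2744) = exp(-0.0467) ≈ 0.9544
Fraction lost = 1 − 0.9544 = 0.04558

4.56%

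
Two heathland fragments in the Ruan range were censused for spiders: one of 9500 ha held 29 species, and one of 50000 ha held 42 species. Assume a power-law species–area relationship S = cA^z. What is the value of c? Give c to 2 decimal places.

z = ln(S₂/S₁) / ln(A₂/A₁) = ln(42/29) / ln(50000/9500) = 0.3704 / 1.6607 = 0.2230
c = S₁ / A₁^z = 29 / 9500^0.2230 = 29 / 7.711 = 3.761

3.76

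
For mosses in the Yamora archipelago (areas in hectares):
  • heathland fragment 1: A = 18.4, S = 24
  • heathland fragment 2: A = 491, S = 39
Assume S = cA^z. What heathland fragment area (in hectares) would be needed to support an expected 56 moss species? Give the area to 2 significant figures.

5700 hectares

z = ln(39/24) / ln(491/18.4) = 0.4855 / 3.2841 = 0.1478
c = 24 / 18.4^0.1478 = 24 / 1.538 = 15.6
A = (56/15.6)^(1/0.1478) ⇒ ln A = ln(3.589)/0.1478 = 8.6437
A = e^8.6437 ≈ 5674 hectares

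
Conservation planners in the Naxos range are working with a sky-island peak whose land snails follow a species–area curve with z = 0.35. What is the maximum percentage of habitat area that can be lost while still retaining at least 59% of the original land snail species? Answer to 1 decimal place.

77.9%

Need (A_new/A_old)^0.35 = 0.59, so A_new/A_old = 0.59^(1/0.35) = 0.59^2.857
ln(A_new/A_old) = ln 0.59 / 0.35 = -0.5276 / 0.35 = -1.5075
A_new/A_old = e^-1.5075 ≈ 0.2215
Fraction that can be lost = 1 − 0.2215 = 0.7785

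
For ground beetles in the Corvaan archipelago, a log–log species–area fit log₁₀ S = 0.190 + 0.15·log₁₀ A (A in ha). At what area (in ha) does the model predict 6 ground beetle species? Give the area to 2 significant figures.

8300 ha

6 = 1.549 × A^0.15  ⇒  A^0.15 = 6/1.549 = 3.874
ln A = ln(3.874) / 0.15 = 1.3543 / 0.15 = 9.0285
A = e^9.0285 ≈ 8337 ha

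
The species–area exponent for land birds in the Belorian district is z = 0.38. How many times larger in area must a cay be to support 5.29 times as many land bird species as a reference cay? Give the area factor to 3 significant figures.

(A₂/A₁)^0.38 = 5.29, so A₂/A₁ = 5.29^(1/0.38) = 5.29^2.632
ln(A₂/A₁) = ln 5.29 / 0.38 = 1.6658 / 0.38 = 4.3837
A₂/A₁ = e^4.3837 ≈ 80.14

80.1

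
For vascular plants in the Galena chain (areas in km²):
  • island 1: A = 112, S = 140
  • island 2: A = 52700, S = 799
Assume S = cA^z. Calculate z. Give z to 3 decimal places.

0.283

Taking logs: ln S = ln c + z ln A, so z = (ln S₂ − ln S₁)/(ln A₂ − ln A₁).
z = ln(799/140) / ln(52700/112) = ln(5.707) / ln(470.5) = 1.7417 / 6.1539 = 0.2830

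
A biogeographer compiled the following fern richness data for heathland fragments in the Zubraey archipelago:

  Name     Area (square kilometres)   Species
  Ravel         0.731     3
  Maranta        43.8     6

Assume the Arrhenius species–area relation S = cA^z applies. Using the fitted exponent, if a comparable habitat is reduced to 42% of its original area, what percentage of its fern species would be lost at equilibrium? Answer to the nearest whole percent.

14%

z = ln(6/3) / ln(43.8/0.731) = 0.6931 / 4.0930 = 0.1694
S_new/S_old = (A_new/A_old)^z = 0.42^0.1694 = exp(0.1694 × -0.8675) = 0.8634
Fraction lost = 1 − 0.8634 = 0.1366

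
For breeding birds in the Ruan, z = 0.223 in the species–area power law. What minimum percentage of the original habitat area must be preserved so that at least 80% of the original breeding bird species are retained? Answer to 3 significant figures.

Need (A_new/A_old)^0.223 = 0.8, so A_new/A_old = 0.8^(1/0.223) = 0.8^4.484
ln(A_new/A_old) = ln 0.8 / 0.223 = -0.2231 / 0.223 = -1.0006
A_new/A_old = e^-1.0006 ≈ 0.3676

36.8%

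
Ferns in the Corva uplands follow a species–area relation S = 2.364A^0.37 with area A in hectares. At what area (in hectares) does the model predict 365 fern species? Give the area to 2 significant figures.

820000 hectares

365 = 2.364 × A^0.37  ⇒  A^0.37 = 365/2.364 = 154.4
ln A = ln(154.4) / 0.37 = 5.0395 / 0.37 = 13.6204
A = e^13.6204 ≈ 822731 hectares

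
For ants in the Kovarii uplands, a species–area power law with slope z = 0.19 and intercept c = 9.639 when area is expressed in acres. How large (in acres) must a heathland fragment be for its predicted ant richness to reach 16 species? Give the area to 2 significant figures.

16 = 9.639 × A^0.19  ⇒  A^0.19 = 16/9.639 = 1.66
ln A = ln(1.66) / 0.19 = 0.5068 / 0.19 = 2.6672
A = e^2.6672 ≈ 14.4 acres

14 acres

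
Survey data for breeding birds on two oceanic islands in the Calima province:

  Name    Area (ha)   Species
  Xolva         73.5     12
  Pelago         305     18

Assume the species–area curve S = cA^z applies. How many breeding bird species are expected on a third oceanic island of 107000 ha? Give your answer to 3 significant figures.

z = ln(18/12) / ln(305/73.5) = 0.4055 / 1.4230 = 0.2849
c = 12 / 73.5^0.2849 = 12 / 3.402 = 3.527
S₃ = 3.527 × 107000^0.2849 = 3.527 × 27.1 ≈ 95.6

95.6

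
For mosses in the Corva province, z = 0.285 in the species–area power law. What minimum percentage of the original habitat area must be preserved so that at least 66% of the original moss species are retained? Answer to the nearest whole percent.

Need (A_new/A_old)^0.285 = 0.66, so A_new/A_old = 0.66^(1/0.285) = 0.66^3.509
ln(A_new/A_old) = ln 0.66 / 0.285 = -0.4155 / 0.285 = -1.4579
A_new/A_old = e^-1.4579 ≈ 0.2327

23%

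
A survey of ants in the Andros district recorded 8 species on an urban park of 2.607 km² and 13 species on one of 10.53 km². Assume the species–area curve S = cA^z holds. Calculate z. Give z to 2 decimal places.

Taking logs: ln S = ln c + z ln A, so z = (ln S₂ − ln S₁)/(ln A₂ − ln A₁).
z = ln(13/8) / ln(10.53/2.607) = ln(1.625) / ln(4.039) = 0.4855 / 1.3960 = 0.3478

0.35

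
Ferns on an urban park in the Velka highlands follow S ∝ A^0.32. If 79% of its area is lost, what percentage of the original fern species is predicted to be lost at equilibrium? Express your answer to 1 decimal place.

39.3%

S_new/S_old = (A_new/A_old)^z = 0.21^0.32
= exp(0.32 × ln 0.21) = exp(0.32 × -1.5606) = exp(-0.4994) ≈ 0.6069
Fraction lost = 1 − 0.6069 = 0.3931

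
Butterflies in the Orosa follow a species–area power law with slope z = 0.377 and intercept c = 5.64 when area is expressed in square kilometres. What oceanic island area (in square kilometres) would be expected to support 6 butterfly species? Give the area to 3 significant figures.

6 = 5.64 × A^0.377  ⇒  A^0.377 = 6/5.64 = 1.064
ln A = ln(1.064) / 0.377 = 0.0619 / 0.377 = 0.1641
A = e^0.1641 ≈ 1.178 square kilometres

1.18 square kilometres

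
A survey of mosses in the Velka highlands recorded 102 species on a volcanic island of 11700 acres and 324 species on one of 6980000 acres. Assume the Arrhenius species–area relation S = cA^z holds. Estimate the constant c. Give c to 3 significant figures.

z = ln(S₂/S₁) / ln(A₂/A₁) = ln(324/102) / ln(6980000/11700) = 1.1558 / 6.3912 = 0.1808
c = S₁ / A₁^z = 102 / 11700^0.1808 = 102 / 5.441 = 18.75

18.7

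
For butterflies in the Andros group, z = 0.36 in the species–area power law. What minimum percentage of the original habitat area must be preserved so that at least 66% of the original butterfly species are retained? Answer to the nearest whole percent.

Need (A_new/A_old)^0.36 = 0.66, so A_new/A_old = 0.66^(1/0.36) = 0.66^2.778
ln(A_new/A_old) = ln 0.66 / 0.36 = -0.4155 / 0.36 = -1.1542
A_new/A_old = e^-1.1542 ≈ 0.3153

32%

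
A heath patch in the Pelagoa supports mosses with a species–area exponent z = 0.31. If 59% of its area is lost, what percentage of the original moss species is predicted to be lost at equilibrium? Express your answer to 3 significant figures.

S_new/S_old = (A_new/A_old)^z = 0.41^0.31
= exp(0.31 × ln 0.41) = exp(0.31 × -0.8916) = exp(-0.2764) ≈ 0.7585
Fraction lost = 1 − 0.7585 = 0.2415

24.1%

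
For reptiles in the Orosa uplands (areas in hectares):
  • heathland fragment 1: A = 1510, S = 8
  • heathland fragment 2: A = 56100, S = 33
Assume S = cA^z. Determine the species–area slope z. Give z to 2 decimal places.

Taking logs: ln S = ln c + z ln A, so z = (ln S₂ − ln S₁)/(ln A₂ − ln A₁).
z = ln(33/8) / ln(56100/1510) = ln(4.125) / ln(37.15) = 1.4171 / 3.6150 = 0.3920

0.39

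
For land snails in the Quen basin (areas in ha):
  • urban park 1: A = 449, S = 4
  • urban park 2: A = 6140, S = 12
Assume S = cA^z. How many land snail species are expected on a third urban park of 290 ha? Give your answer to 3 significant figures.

3.33

z = ln(12/4) / ln(6140/449) = 1.0986 / 2.6156 = 0.4200
c = 4 / 449^0.4200 = 4 / 13 = 0.3076
S₃ = 0.3076 × 290^0.4200 = 0.3076 × 10.82 ≈ 3.329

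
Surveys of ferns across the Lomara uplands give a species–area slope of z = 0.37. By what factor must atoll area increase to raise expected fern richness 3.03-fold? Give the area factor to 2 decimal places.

20.01

(A₂/A₁)^0.37 = 3.03, so A₂/A₁ = 3.03^(1/0.37) = 3.03^2.703
ln(A₂/A₁) = ln 3.03 / 0.37 = 1.1086 / 0.37 = 2.9961
A₂/A₁ = e^2.9961 ≈ 20.01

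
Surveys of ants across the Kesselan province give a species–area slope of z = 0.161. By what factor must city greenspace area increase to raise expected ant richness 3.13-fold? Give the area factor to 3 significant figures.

(A₂/A₁)^0.161 = 3.13, so A₂/A₁ = 3.13^(1/0.161) = 3.13^6.211
ln(A₂/A₁) = ln 3.13 / 0.161 = 1.1410 / 0.161 = 7.0872
A₂/A₁ = e^7.0872 ≈ 1197

1200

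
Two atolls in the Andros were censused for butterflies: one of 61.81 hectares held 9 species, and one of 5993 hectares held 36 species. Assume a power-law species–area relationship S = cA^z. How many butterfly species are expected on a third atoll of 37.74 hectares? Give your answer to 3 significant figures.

7.75

z = ln(36/9) / ln(5993/61.81) = 1.3863 / 4.5743 = 0.3031
c = 9 / 61.81^0.3031 = 9 / 3.49 = 2.579
S₃ = 2.579 × 37.74^0.3031 = 2.579 × 3.005 ≈ 7.75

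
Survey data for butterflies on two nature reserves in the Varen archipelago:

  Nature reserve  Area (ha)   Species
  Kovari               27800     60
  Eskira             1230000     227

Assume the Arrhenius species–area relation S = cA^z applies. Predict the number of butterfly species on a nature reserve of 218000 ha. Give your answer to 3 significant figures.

z = ln(227/60) / ln(1230000/27800) = 1.3306 / 3.7897 = 0.3511
c = 60 / 27800^0.3511 = 60 / 36.34 = 1.651
S₃ = 1.651 × 218000^0.3511 = 1.651 × 74.88 ≈ 123.6

124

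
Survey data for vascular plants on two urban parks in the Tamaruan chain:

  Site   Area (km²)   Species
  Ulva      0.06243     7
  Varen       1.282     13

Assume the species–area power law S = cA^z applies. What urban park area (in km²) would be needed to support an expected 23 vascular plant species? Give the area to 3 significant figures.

20.8 km²

z = ln(13/7) / ln(1.282/0.06243) = 0.6190 / 3.0221 = 0.2048
c = 7 / 0.06243^0.2048 = 7 / 0.5666 = 12.36
A = (23/12.36)^(1/0.2048) ⇒ ln A = ln(1.862)/0.2048 = 3.0338
A = e^3.0338 ≈ 20.78 km²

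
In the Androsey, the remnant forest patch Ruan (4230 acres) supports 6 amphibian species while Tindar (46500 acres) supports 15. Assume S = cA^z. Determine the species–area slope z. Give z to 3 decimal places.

0.382

Taking logs: ln S = ln c + z ln A, so z = (ln S₂ − ln S₁)/(ln A₂ − ln A₁).
z = ln(15/6) / ln(46500/4230) = ln(2.5) / ln(10.99) = 0.9163 / 2.3973 = 0.3822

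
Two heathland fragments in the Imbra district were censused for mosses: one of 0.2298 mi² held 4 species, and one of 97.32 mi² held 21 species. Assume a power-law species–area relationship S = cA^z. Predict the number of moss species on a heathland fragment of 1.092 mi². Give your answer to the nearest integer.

6

z = ln(21/4) / ln(97.32/0.2298) = 1.6582 / 6.0486 = 0.2742
c = 4 / 0.2298^0.2742 = 4 / 0.6682 = 5.986
S₃ = 5.986 × 1.092^0.2742 = 5.986 × 1.024 ≈ 6.132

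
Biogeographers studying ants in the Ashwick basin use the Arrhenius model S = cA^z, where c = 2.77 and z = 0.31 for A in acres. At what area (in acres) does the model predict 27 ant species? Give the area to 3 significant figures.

27 = 2.77 × A^0.31  ⇒  A^0.31 = 27/2.77 = 9.747
ln A = ln(9.747) / 0.31 = 2.2770 / 0.31 = 7.3451
A = e^7.3451 ≈ 1549 acres

1550 acres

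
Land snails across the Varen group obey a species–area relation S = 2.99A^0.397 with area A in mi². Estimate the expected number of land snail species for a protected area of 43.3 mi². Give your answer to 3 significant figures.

S = 2.99 × 43.3^0.397 = 2.99 × 4.464 ≈ 13.35

13.3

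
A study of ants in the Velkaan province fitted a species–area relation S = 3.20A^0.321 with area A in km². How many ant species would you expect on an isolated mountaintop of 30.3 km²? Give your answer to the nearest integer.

10 species

S = 3.2 × 30.3^0.321
ln S = ln 3.2 + 0.321 × ln 30.3 = 1.1632 + 0.321 × 3.4111 = 2.2581
S = e^2.2581 ≈ 9.565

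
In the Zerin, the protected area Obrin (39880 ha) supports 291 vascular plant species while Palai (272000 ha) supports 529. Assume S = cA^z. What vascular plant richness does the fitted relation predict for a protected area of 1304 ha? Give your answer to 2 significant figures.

100

z = ln(529/291) / ln(272000/39880) = 0.5977 / 1.9199 = 0.3113
c = 291 / 39880^0.3113 = 291 / 27.05 = 10.76
S₃ = 10.76 × 1304^0.3113 = 10.76 × 9.328 ≈ 100.3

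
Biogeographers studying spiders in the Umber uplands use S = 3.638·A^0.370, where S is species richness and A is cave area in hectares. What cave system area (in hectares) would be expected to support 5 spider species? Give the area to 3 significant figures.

5 = 3.638 × A^0.37  ⇒  A^0.37 = 5/3.638 = 1.374
ln A = ln(1.374) / 0.37 = 0.3180 / 0.37 = 0.8595
A = e^0.8595 ≈ 2.362 hectares

2.36 hectares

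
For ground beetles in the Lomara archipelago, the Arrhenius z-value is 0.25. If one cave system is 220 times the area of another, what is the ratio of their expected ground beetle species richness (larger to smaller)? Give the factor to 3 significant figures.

3.85

S₂/S₁ = (A₂/A₁)^z = 220^0.25
ln(S₂/S₁) = 0.25 × ln 220 = 0.25 × 5.3936 = 1.3484
S₂/S₁ = e^1.3484 ≈ 3.851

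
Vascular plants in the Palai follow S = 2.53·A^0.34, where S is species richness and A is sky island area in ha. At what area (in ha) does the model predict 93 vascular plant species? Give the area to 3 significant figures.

93 = 2.53 × A^0.34  ⇒  A^0.34 = 93/2.53 = 36.76
ln A = ln(36.76) / 0.34 = 3.6044 / 0.34 = 10.6011
A = e^10.6011 ≈ 40180 ha

40200 ha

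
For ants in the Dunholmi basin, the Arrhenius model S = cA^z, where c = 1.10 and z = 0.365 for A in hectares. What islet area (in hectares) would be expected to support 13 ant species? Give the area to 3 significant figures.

868 hectares

13 = 1.1 × A^0.365  ⇒  A^0.365 = 13/1.1 = 11.82
ln A = ln(11.82) / 0.365 = 2.4696 / 0.365 = 6.7661
A = e^6.7661 ≈ 868 hectares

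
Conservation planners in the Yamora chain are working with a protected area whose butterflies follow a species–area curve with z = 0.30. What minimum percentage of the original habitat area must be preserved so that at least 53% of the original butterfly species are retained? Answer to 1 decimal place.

12.0%

Need (A_new/A_old)^0.3 = 0.53, so A_new/A_old = 0.53^(1/0.3) = 0.53^3.333
ln(A_new/A_old) = ln 0.53 / 0.3 = -0.6349 / 0.3 = -2.1163
A_new/A_old = e^-2.1163 ≈ 0.1205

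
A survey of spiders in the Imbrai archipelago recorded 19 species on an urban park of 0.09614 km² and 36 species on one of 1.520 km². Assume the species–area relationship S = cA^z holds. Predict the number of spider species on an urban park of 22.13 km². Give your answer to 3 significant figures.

66.9

z = ln(36/19) / ln(1.52/0.09614) = 0.6391 / 2.7607 = 0.2315
c = 19 / 0.09614^0.2315 = 19 / 0.5815 = 32.67
S₃ = 32.67 × 22.13^0.2315 = 32.67 × 2.048 ≈ 66.92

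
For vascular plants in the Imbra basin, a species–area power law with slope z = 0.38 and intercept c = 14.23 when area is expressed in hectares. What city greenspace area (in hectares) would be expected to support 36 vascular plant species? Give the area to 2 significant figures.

12 hectares

36 = 14.23 × A^0.38  ⇒  A^0.38 = 36/14.23 = 2.53
ln A = ln(2.53) / 0.38 = 0.9282 / 0.38 = 2.4425
A = e^2.4425 ≈ 11.5 hectares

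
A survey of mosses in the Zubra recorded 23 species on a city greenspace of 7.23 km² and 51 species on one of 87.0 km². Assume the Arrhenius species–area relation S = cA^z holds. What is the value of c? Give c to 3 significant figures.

12.2

z = ln(S₂/S₁) / ln(A₂/A₁) = ln(51/23) / ln(87/7.23) = 0.7963 / 2.4877 = 0.3201
c = S₁ / A₁^z = 23 / 7.23^0.3201 = 23 / 1.884 = 12.21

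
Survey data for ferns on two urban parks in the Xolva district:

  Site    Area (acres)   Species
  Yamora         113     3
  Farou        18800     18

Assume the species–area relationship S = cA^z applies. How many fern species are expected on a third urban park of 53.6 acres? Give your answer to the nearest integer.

2

z = ln(18/3) / ln(18800/113) = 1.7918 / 5.1142 = 0.3503
c = 3 / 113^0.3503 = 3 / 5.24 = 0.5726
S₃ = 0.5726 × 53.6^0.3503 = 0.5726 × 4.035 ≈ 2.31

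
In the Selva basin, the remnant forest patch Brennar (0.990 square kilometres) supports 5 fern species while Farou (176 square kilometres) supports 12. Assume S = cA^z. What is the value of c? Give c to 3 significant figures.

z = ln(S₂/S₁) / ln(A₂/A₁) = ln(12/5) / ln(176/0.99) = 0.8755 / 5.1805 = 0.1690
c = S₁ / A₁^z = 5 / 0.99^0.1690 = 5 / 0.9983 = 5.008

5.01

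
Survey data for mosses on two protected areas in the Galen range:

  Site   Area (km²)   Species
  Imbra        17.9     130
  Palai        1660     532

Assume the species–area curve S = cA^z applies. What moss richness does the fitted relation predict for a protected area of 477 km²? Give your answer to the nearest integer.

z = ln(532/130) / ln(1660/17.9) = 1.4091 / 4.5298 = 0.3111
c = 130 / 17.9^0.3111 = 130 / 2.453 = 52.99
S₃ = 52.99 × 477^0.3111 = 52.99 × 6.811 ≈ 360.9

361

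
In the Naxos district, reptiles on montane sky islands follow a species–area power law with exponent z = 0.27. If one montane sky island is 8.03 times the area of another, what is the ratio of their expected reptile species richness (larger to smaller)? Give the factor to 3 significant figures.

1.75

S₂/S₁ = (A₂/A₁)^z = 8.03^0.27
ln(S₂/S₁) = 0.27 × ln 8.03 = 0.27 × 2.0832 = 0.5625
S₂/S₁ = e^0.5625 ≈ 1.755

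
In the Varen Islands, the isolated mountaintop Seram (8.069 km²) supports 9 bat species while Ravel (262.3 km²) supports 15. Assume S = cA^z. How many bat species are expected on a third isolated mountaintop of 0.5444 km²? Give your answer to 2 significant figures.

z = ln(15/9) / ln(262.3/8.069) = 0.5108 / 3.4815 = 0.1467
c = 9 / 8.069^0.1467 = 9 / 1.358 = 6.625
S₃ = 6.625 × 0.5444^0.1467 = 6.625 × 0.9146 ≈ 6.06

6.1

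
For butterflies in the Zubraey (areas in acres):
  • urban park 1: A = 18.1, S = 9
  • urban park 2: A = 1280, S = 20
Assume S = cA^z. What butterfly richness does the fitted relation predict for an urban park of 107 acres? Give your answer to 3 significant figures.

12.6

z = ln(20/9) / ln(1280/18.1) = 0.7985 / 4.2587 = 0.1875
c = 9 / 18.1^0.1875 = 9 / 1.721 = 5.229
S₃ = 5.229 × 107^0.1875 = 5.229 × 2.402 ≈ 12.56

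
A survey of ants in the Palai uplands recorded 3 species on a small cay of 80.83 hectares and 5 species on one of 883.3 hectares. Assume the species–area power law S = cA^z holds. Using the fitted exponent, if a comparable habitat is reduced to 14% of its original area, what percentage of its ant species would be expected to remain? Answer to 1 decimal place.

65.7%

z = ln(5/3) / ln(883.3/80.83) = 0.5108 / 2.3913 = 0.2136
S_new/S_old = (A_new/A_old)^z = 0.14^0.2136 = exp(0.2136 × -1.9661) = 0.6571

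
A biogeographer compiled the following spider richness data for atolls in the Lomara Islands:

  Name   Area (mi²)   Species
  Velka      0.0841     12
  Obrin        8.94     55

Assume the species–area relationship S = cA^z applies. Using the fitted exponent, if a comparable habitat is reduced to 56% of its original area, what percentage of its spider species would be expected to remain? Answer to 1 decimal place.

82.8%

z = ln(55/12) / ln(8.94/0.0841) = 1.5224 / 4.6663 = 0.3263
S_new/S_old = (A_new/A_old)^z = 0.56^0.3263 = exp(0.3263 × -0.5798) = 0.8276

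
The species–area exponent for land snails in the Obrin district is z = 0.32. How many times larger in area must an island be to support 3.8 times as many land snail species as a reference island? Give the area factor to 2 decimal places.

64.84

(A₂/A₁)^0.32 = 3.8, so A₂/A₁ = 3.8^(1/0.32) = 3.8^3.125
ln(A₂/A₁) = ln 3.8 / 0.32 = 1.3350 / 0.32 = 4.1719
A₂/A₁ = e^4.1719 ≈ 64.84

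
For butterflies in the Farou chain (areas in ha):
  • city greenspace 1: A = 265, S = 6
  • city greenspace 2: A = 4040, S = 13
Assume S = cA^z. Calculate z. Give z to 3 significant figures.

Taking logs: ln S = ln c + z ln A, so z = (ln S₂ − ln S₁)/(ln A₂ − ln A₁).
z = ln(13/6) / ln(4040/265) = ln(2.167) / ln(15.25) = 0.7732 / 2.7243 = 0.2838

0.284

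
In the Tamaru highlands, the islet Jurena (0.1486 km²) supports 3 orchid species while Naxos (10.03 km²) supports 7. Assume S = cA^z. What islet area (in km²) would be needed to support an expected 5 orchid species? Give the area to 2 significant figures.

z = ln(7/3) / ln(10.03/0.1486) = 0.8473 / 4.2121 = 0.2012
c = 3 / 0.1486^0.2012 = 3 / 0.6815 = 4.402
A = (5/4.402)^(1/0.2012) ⇒ ln A = ln(1.136)/0.2012 = 0.6329
A = e^0.6329 ≈ 1.883 km²

1.9 km²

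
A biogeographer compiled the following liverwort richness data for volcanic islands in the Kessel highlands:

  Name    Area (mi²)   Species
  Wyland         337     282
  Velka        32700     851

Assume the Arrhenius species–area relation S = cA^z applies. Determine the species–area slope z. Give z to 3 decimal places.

Taking logs: ln S = ln c + z ln A, so z = (ln S₂ − ln S₁)/(ln A₂ − ln A₁).
z = ln(851/282) / ln(32700/337) = ln(3.018) / ln(97.03) = 1.1045 / 4.5750 = 0.2414

0.241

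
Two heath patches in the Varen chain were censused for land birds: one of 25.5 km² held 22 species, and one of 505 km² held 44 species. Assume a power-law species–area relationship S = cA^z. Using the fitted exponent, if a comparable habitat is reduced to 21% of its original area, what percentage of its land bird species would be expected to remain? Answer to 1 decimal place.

69.6%

z = ln(44/22) / ln(505/25.5) = 0.6931 / 2.9859 = 0.2321
S_new/S_old = (A_new/A_old)^z = 0.21^0.2321 = exp(0.2321 × -1.5606) = 0.6961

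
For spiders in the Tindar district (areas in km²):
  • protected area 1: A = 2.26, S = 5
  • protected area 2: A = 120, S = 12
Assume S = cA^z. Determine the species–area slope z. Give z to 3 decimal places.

Taking logs: ln S = ln c + z ln A, so z = (ln S₂ − ln S₁)/(ln A₂ − ln A₁).
z = ln(12/5) / ln(120/2.26) = ln(2.4) / ln(53.1) = 0.8755 / 3.9721 = 0.2204

0.220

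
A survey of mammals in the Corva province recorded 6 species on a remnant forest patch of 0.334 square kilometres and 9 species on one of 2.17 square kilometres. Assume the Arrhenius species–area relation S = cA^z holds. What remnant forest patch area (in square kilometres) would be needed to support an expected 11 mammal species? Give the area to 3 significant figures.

5.48 square kilometres

z = ln(9/6) / ln(2.17/0.334) = 0.4055 / 1.8713 = 0.2167
c = 6 / 0.334^0.2167 = 6 / 0.7885 = 7.609
A = (11/7.609)^(1/0.2167) ⇒ ln A = ln(1.446)/0.2167 = 1.7009
A = e^1.7009 ≈ 5.479 square kilometres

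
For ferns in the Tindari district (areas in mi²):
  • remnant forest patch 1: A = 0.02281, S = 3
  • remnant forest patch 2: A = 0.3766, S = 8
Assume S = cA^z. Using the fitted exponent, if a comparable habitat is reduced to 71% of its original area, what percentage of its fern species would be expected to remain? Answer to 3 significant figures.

88.7%

z = ln(8/3) / ln(0.3766/0.02281) = 0.9808 / 2.8040 = 0.3498
S_new/S_old = (A_new/A_old)^z = 0.71^0.3498 = exp(0.3498 × -0.3425) = 0.8871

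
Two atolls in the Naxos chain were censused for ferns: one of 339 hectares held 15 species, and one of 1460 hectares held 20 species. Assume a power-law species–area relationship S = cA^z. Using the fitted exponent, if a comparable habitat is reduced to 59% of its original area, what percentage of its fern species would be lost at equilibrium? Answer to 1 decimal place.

9.9%

z = ln(20/15) / ln(1460/339) = 0.2877 / 1.4602 = 0.1970
S_new/S_old = (A_new/A_old)^z = 0.59^0.1970 = exp(0.1970 × -0.5276) = 0.9013
Fraction lost = 1 − 0.9013 = 0.09873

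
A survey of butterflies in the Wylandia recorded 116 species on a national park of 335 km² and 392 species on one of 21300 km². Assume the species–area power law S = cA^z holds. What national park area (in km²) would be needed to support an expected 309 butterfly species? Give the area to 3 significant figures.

9460 km²

z = ln(392/116) / ln(21300/335) = 1.2177 / 4.1523 = 0.2933
c = 116 / 335^0.2933 = 116 / 5.501 = 21.09
A = (309/21.09)^(1/0.2933) ⇒ ln A = ln(14.65)/0.2933 = 9.1551
A = e^9.1551 ≈ 9463 km²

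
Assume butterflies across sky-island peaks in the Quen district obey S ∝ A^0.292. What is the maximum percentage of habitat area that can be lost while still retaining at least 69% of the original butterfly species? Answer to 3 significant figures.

71.9%

Need (A_new/A_old)^0.292 = 0.69, so A_new/A_old = 0.69^(1/0.292) = 0.69^3.425
ln(A_new/A_old) = ln 0.69 / 0.292 = -0.3711 / 0.292 = -1.2708
A_new/A_old = e^-1.2708 ≈ 0.2806
Fraction that can be lost = 1 − 0.2806 = 0.7194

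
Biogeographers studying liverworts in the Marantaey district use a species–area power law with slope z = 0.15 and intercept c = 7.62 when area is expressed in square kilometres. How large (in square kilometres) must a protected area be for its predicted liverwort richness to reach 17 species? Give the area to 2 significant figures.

210 square kilometres

17 = 7.62 × A^0.15  ⇒  A^0.15 = 17/7.62 = 2.231
ln A = ln(2.231) / 0.15 = 0.8024 / 0.15 = 5.3496
A = e^5.3496 ≈ 210.5 square kilometres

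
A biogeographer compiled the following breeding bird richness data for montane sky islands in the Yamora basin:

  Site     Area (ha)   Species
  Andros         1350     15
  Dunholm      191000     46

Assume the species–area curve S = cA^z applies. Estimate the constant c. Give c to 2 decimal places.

2.94

z = ln(S₂/S₁) / ln(A₂/A₁) = ln(46/15) / ln(191000/1350) = 1.1206 / 4.9522 = 0.2263
c = S₁ / A₁^z = 15 / 1350^0.2263 = 15 / 5.109 = 2.936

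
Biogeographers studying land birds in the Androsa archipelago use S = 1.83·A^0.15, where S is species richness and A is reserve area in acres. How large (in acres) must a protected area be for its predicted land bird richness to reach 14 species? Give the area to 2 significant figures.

780000 acres

14 = 1.83 × A^0.15  ⇒  A^0.15 = 14/1.83 = 7.65
ln A = ln(7.65) / 0.15 = 2.0347 / 0.15 = 13.5649
A = e^13.5649 ≈ 778358 acres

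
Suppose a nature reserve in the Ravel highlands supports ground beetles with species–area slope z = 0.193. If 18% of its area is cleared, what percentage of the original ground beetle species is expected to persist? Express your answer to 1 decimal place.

96.2%

S_new/S_old = (A_new/A_old)^z = 0.82^0.193
= exp(0.193 × ln 0.82) = exp(0.193 × -0.1985) = exp(-0.0383) ≈ 0.9624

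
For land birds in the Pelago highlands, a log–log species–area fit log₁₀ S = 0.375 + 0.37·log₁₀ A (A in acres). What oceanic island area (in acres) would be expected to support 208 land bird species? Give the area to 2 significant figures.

208 = 2.371 × A^0.37  ⇒  A^0.37 = 208/2.371 = 87.71
ln A = ln(87.71) / 0.37 = 4.4741 / 0.37 = 12.0921
A = e^12.0921 ≈ 178452 acres

180000 acres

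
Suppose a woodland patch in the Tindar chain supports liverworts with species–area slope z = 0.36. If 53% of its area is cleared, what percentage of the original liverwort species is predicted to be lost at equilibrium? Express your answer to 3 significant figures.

23.8%

S_new/S_old = (A_new/A_old)^z = 0.47^0.36
= exp(0.36 × ln 0.47) = exp(0.36 × -0.7550) = exp(-0.2718) ≈ 0.762
Fraction lost = 1 − 0.762 = 0.238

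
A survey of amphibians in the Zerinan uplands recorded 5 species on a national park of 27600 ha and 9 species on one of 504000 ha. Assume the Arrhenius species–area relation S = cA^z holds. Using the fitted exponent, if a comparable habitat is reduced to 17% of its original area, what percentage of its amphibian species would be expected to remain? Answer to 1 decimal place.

z = ln(9/5) / ln(504000/27600) = 0.5878 / 2.9048 = 0.2024
S_new/S_old = (A_new/A_old)^z = 0.17^0.2024 = exp(0.2024 × -1.7720) = 0.6987

69.9%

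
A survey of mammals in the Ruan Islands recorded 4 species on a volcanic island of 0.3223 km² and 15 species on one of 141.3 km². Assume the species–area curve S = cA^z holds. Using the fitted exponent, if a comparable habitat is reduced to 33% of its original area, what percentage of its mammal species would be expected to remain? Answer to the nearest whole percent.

z = ln(15/4) / ln(141.3/0.3223) = 1.3218 / 6.0832 = 0.2173
S_new/S_old = (A_new/A_old)^z = 0.33^0.2173 = exp(0.2173 × -1.1087) = 0.7859

79%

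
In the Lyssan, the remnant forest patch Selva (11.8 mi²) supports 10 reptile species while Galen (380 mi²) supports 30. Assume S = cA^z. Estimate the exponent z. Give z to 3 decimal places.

Taking logs: ln S = ln c + z ln A, so z = (ln S₂ − ln S₁)/(ln A₂ − ln A₁).
z = ln(30/10) / ln(380/11.8) = ln(3) / ln(32.2) = 1.0986 / 3.4721 = 0.3164

0.316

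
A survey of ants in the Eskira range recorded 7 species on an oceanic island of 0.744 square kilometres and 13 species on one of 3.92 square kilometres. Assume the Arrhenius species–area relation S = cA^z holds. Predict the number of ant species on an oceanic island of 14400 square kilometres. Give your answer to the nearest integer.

277

z = ln(13/7) / ln(3.92/0.744) = 0.6190 / 1.6618 = 0.3725
c = 7 / 0.744^0.3725 = 7 / 0.8957 = 7.815
S₃ = 7.815 × 14400^0.3725 = 7.815 × 35.4 ≈ 276.7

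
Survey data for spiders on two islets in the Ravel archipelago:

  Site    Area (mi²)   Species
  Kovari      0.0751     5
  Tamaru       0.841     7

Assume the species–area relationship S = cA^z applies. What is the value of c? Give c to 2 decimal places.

z = ln(S₂/S₁) / ln(A₂/A₁) = ln(7/5) / ln(0.841/0.0751) = 0.3365 / 2.4158 = 0.1393
c = S₁ / A₁^z = 5 / 0.0751^0.1393 = 5 / 0.6973 = 7.171

7.17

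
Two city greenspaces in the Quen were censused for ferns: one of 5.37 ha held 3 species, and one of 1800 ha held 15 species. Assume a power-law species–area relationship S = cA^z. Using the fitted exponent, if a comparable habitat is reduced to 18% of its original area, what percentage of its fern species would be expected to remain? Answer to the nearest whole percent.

z = ln(15/3) / ln(1800/5.37) = 1.6094 / 5.8147 = 0.2768
S_new/S_old = (A_new/A_old)^z = 0.18^0.2768 = exp(0.2768 × -1.7148) = 0.6221

62%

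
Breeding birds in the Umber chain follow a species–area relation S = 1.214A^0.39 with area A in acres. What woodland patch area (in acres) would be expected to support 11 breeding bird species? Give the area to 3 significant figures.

285 acres

11 = 1.214 × A^0.39  ⇒  A^0.39 = 11/1.214 = 9.061
ln A = ln(9.061) / 0.39 = 2.2040 / 0.39 = 5.6512
A = e^5.6512 ≈ 284.6 acres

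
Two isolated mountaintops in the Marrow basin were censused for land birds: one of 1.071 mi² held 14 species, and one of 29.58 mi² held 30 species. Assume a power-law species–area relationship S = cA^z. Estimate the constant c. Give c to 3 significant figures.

z = ln(S₂/S₁) / ln(A₂/A₁) = ln(30/14) / ln(29.58/1.071) = 0.7621 / 3.3185 = 0.2297
c = S₁ / A₁^z = 14 / 1.071^0.2297 = 14 / 1.016 = 13.78

13.8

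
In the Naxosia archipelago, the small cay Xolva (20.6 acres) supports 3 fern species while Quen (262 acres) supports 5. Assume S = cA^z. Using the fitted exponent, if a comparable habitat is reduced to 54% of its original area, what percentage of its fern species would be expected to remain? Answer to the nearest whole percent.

z = ln(5/3) / ln(262/20.6) = 0.5108 / 2.5431 = 0.2009
S_new/S_old = (A_new/A_old)^z = 0.54^0.2009 = exp(0.2009 × -0.6162) = 0.8836

88%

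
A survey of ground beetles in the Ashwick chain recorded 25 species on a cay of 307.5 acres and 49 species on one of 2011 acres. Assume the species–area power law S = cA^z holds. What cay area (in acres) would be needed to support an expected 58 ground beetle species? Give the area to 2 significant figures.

3200 acres

z = ln(49/25) / ln(2011/307.5) = 0.6729 / 1.8779 = 0.3583
c = 25 / 307.5^0.3583 = 25 / 7.79 = 3.209
A = (58/3.209)^(1/0.3583) ⇒ ln A = ln(18.07)/0.3583 = 8.0769
A = e^8.0769 ≈ 3219 acres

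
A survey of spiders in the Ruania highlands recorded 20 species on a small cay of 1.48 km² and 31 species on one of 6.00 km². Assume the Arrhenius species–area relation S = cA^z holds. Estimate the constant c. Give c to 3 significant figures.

17.7

z = ln(S₂/S₁) / ln(A₂/A₁) = ln(31/20) / ln(6/1.48) = 0.4383 / 1.3997 = 0.3131
c = S₁ / A₁^z = 20 / 1.48^0.3131 = 20 / 1.131 = 17.69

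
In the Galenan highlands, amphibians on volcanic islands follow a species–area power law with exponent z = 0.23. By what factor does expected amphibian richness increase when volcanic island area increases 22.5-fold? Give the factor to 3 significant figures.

2.05

S₂/S₁ = (A₂/A₁)^z = 22.5^0.23
ln(S₂/S₁) = 0.23 × ln 22.5 = 0.23 × 3.1135 = 0.7161
S₂/S₁ = e^0.7161 ≈ 2.046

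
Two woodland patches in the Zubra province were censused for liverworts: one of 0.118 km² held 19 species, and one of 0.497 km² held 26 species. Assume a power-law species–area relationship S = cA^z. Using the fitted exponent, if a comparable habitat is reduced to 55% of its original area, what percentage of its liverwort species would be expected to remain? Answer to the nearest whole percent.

z = ln(26/19) / ln(0.497/0.118) = 0.3137 / 1.4379 = 0.2181
S_new/S_old = (A_new/A_old)^z = 0.55^0.2181 = exp(0.2181 × -0.5978) = 0.8777

88%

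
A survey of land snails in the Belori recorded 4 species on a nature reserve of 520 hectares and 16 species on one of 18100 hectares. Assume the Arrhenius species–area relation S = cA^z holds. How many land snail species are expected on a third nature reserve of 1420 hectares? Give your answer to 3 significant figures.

5.92

z = ln(16/4) / ln(18100/520) = 1.3863 / 3.5498 = 0.3905
c = 4 / 520^0.3905 = 4 / 11.5 = 0.3479
S₃ = 0.3479 × 1420^0.3905 = 0.3479 × 17.02 ≈ 5.922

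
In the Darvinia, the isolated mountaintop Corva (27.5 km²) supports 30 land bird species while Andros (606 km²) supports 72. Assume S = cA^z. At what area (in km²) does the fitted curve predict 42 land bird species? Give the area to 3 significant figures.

90.3 km²

z = ln(72/30) / ln(606/27.5) = 0.8755 / 3.0927 = 0.2831
c = 30 / 27.5^0.2831 = 30 / 2.555 = 11.74
A = (42/11.74)^(1/0.2831) ⇒ ln A = ln(3.577)/0.2831 = 4.5028
A = e^4.5028 ≈ 90.27 km²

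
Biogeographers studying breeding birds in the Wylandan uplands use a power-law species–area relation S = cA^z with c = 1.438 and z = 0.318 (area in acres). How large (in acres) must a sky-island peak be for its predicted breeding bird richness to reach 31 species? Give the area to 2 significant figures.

16000 acres

31 = 1.438 × A^0.318  ⇒  A^0.318 = 31/1.438 = 21.56
ln A = ln(21.56) / 0.318 = 3.0707 / 0.318 = 9.6564
A = e^9.6564 ≈ 15621 acres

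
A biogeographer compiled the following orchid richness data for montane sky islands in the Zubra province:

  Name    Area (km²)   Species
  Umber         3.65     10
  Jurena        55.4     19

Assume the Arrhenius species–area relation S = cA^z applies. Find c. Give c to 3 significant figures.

z = ln(S₂/S₁) / ln(A₂/A₁) = ln(19/10) / ln(55.4/3.65) = 0.6419 / 2.7199 = 0.2360
c = S₁ / A₁^z = 10 / 3.65^0.2360 = 10 / 1.357 = 7.367

7.37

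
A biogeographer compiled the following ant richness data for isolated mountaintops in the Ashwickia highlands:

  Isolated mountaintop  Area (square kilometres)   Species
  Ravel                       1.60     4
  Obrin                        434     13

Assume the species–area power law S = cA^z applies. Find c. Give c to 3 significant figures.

3.62

z = ln(S₂/S₁) / ln(A₂/A₁) = ln(13/4) / ln(434/1.6) = 1.1787 / 5.6030 = 0.2104
c = S₁ / A₁^z = 4 / 1.6^0.2104 = 4 / 1.104 = 3.623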